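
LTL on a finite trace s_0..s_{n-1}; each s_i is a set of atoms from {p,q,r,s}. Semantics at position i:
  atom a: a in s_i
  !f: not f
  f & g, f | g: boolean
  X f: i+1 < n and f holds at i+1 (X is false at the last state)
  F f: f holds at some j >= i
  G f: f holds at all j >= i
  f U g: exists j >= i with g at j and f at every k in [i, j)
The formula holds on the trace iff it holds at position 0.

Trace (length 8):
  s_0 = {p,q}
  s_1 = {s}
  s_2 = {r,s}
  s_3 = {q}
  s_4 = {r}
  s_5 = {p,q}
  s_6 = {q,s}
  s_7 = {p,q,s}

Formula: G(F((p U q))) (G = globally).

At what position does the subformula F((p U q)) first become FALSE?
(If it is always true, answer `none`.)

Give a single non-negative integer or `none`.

Answer: none

Derivation:
s_0={p,q}: F((p U q))=True (p U q)=True p=True q=True
s_1={s}: F((p U q))=True (p U q)=False p=False q=False
s_2={r,s}: F((p U q))=True (p U q)=False p=False q=False
s_3={q}: F((p U q))=True (p U q)=True p=False q=True
s_4={r}: F((p U q))=True (p U q)=False p=False q=False
s_5={p,q}: F((p U q))=True (p U q)=True p=True q=True
s_6={q,s}: F((p U q))=True (p U q)=True p=False q=True
s_7={p,q,s}: F((p U q))=True (p U q)=True p=True q=True
G(F((p U q))) holds globally = True
No violation — formula holds at every position.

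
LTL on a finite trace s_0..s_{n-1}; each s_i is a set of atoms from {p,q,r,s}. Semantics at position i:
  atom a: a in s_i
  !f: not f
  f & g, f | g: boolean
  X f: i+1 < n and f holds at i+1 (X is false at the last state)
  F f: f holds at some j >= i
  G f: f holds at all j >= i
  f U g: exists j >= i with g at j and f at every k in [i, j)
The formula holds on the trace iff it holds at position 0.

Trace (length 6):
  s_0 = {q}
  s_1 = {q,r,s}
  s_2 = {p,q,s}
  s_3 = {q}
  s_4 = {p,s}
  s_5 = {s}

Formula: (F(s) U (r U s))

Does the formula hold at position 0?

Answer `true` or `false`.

s_0={q}: (F(s) U (r U s))=True F(s)=True s=False (r U s)=False r=False
s_1={q,r,s}: (F(s) U (r U s))=True F(s)=True s=True (r U s)=True r=True
s_2={p,q,s}: (F(s) U (r U s))=True F(s)=True s=True (r U s)=True r=False
s_3={q}: (F(s) U (r U s))=True F(s)=True s=False (r U s)=False r=False
s_4={p,s}: (F(s) U (r U s))=True F(s)=True s=True (r U s)=True r=False
s_5={s}: (F(s) U (r U s))=True F(s)=True s=True (r U s)=True r=False

Answer: true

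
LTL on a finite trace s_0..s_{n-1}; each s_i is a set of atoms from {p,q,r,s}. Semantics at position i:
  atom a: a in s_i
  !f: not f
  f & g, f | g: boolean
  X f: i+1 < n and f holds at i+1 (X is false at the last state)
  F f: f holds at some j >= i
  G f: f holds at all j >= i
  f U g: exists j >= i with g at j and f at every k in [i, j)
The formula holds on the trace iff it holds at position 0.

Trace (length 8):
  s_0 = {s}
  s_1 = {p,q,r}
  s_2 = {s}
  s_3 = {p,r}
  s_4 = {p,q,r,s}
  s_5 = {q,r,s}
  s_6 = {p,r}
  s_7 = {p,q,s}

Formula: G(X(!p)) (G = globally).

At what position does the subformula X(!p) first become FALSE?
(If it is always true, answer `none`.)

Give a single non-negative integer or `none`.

s_0={s}: X(!p)=False !p=True p=False
s_1={p,q,r}: X(!p)=True !p=False p=True
s_2={s}: X(!p)=False !p=True p=False
s_3={p,r}: X(!p)=False !p=False p=True
s_4={p,q,r,s}: X(!p)=True !p=False p=True
s_5={q,r,s}: X(!p)=False !p=True p=False
s_6={p,r}: X(!p)=False !p=False p=True
s_7={p,q,s}: X(!p)=False !p=False p=True
G(X(!p)) holds globally = False
First violation at position 0.

Answer: 0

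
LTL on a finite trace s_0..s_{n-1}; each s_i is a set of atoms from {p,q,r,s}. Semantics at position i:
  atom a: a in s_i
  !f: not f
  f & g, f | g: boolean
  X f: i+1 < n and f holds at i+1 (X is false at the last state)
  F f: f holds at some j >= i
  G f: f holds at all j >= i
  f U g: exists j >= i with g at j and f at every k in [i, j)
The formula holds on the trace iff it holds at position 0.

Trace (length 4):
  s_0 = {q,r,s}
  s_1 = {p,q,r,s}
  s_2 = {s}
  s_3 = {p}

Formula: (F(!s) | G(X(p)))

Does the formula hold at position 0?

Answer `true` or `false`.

s_0={q,r,s}: (F(!s) | G(X(p)))=True F(!s)=True !s=False s=True G(X(p))=False X(p)=True p=False
s_1={p,q,r,s}: (F(!s) | G(X(p)))=True F(!s)=True !s=False s=True G(X(p))=False X(p)=False p=True
s_2={s}: (F(!s) | G(X(p)))=True F(!s)=True !s=False s=True G(X(p))=False X(p)=True p=False
s_3={p}: (F(!s) | G(X(p)))=True F(!s)=True !s=True s=False G(X(p))=False X(p)=False p=True

Answer: true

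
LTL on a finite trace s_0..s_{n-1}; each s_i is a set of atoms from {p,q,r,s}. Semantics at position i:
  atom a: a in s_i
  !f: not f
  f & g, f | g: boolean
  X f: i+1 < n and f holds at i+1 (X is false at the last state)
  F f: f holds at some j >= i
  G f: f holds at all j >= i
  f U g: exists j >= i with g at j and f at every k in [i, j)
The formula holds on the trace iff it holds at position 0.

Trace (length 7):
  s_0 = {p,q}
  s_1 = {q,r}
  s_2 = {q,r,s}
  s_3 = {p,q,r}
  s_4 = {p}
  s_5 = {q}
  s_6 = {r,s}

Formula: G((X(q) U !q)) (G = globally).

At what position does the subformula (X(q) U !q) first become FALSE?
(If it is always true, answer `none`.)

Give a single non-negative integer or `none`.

Answer: 0

Derivation:
s_0={p,q}: (X(q) U !q)=False X(q)=True q=True !q=False
s_1={q,r}: (X(q) U !q)=False X(q)=True q=True !q=False
s_2={q,r,s}: (X(q) U !q)=False X(q)=True q=True !q=False
s_3={p,q,r}: (X(q) U !q)=False X(q)=False q=True !q=False
s_4={p}: (X(q) U !q)=True X(q)=True q=False !q=True
s_5={q}: (X(q) U !q)=False X(q)=False q=True !q=False
s_6={r,s}: (X(q) U !q)=True X(q)=False q=False !q=True
G((X(q) U !q)) holds globally = False
First violation at position 0.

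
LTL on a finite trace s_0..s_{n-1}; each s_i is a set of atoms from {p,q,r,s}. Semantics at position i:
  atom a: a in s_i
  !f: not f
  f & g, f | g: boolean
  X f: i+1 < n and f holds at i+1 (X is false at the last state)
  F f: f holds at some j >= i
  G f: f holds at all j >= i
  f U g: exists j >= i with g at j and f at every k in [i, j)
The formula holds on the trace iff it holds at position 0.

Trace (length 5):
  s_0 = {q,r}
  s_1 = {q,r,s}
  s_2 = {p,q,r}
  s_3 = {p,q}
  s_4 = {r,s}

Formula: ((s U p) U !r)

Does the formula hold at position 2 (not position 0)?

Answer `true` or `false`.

Answer: true

Derivation:
s_0={q,r}: ((s U p) U !r)=False (s U p)=False s=False p=False !r=False r=True
s_1={q,r,s}: ((s U p) U !r)=True (s U p)=True s=True p=False !r=False r=True
s_2={p,q,r}: ((s U p) U !r)=True (s U p)=True s=False p=True !r=False r=True
s_3={p,q}: ((s U p) U !r)=True (s U p)=True s=False p=True !r=True r=False
s_4={r,s}: ((s U p) U !r)=False (s U p)=False s=True p=False !r=False r=True
Evaluating at position 2: result = True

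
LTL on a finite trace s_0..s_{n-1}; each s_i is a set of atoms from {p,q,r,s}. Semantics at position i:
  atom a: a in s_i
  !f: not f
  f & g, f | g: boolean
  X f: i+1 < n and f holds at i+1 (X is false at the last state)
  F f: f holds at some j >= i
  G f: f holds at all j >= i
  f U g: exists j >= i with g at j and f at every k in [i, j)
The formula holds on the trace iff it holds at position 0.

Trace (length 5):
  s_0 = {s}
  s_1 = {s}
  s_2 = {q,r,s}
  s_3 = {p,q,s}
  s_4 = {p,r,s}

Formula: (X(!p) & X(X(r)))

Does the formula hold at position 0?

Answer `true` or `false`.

Answer: true

Derivation:
s_0={s}: (X(!p) & X(X(r)))=True X(!p)=True !p=True p=False X(X(r))=True X(r)=False r=False
s_1={s}: (X(!p) & X(X(r)))=False X(!p)=True !p=True p=False X(X(r))=False X(r)=True r=False
s_2={q,r,s}: (X(!p) & X(X(r)))=False X(!p)=False !p=True p=False X(X(r))=True X(r)=False r=True
s_3={p,q,s}: (X(!p) & X(X(r)))=False X(!p)=False !p=False p=True X(X(r))=False X(r)=True r=False
s_4={p,r,s}: (X(!p) & X(X(r)))=False X(!p)=False !p=False p=True X(X(r))=False X(r)=False r=True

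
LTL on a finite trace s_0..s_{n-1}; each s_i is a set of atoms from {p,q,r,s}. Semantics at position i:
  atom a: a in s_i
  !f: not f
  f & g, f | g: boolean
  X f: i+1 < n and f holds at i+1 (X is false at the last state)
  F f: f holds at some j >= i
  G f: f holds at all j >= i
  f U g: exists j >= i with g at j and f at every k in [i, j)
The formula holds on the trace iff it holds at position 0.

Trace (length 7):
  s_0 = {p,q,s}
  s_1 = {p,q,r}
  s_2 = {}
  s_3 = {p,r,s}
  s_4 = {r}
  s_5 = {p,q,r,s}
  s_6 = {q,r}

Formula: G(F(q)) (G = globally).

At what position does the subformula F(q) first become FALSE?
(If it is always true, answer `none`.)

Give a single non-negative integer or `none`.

s_0={p,q,s}: F(q)=True q=True
s_1={p,q,r}: F(q)=True q=True
s_2={}: F(q)=True q=False
s_3={p,r,s}: F(q)=True q=False
s_4={r}: F(q)=True q=False
s_5={p,q,r,s}: F(q)=True q=True
s_6={q,r}: F(q)=True q=True
G(F(q)) holds globally = True
No violation — formula holds at every position.

Answer: none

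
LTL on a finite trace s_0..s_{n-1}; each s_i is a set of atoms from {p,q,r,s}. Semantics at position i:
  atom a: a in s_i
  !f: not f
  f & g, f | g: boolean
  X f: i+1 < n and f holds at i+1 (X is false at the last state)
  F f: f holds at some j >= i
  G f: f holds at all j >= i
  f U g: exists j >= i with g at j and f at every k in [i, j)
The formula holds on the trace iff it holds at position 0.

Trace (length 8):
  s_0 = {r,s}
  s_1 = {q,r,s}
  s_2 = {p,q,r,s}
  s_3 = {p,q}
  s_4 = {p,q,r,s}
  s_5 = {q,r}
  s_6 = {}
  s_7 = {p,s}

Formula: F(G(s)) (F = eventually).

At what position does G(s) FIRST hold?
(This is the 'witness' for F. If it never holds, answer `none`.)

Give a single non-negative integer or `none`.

s_0={r,s}: G(s)=False s=True
s_1={q,r,s}: G(s)=False s=True
s_2={p,q,r,s}: G(s)=False s=True
s_3={p,q}: G(s)=False s=False
s_4={p,q,r,s}: G(s)=False s=True
s_5={q,r}: G(s)=False s=False
s_6={}: G(s)=False s=False
s_7={p,s}: G(s)=True s=True
F(G(s)) holds; first witness at position 7.

Answer: 7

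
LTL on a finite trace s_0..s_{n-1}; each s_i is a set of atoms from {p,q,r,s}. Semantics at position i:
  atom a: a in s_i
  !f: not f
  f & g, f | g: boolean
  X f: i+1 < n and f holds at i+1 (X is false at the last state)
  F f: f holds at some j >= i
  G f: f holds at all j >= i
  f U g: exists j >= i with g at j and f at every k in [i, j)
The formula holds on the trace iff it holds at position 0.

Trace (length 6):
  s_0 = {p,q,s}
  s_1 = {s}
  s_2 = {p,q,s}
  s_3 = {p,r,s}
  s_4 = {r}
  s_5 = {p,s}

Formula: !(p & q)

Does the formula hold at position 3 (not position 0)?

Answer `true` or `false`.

Answer: true

Derivation:
s_0={p,q,s}: !(p & q)=False (p & q)=True p=True q=True
s_1={s}: !(p & q)=True (p & q)=False p=False q=False
s_2={p,q,s}: !(p & q)=False (p & q)=True p=True q=True
s_3={p,r,s}: !(p & q)=True (p & q)=False p=True q=False
s_4={r}: !(p & q)=True (p & q)=False p=False q=False
s_5={p,s}: !(p & q)=True (p & q)=False p=True q=False
Evaluating at position 3: result = True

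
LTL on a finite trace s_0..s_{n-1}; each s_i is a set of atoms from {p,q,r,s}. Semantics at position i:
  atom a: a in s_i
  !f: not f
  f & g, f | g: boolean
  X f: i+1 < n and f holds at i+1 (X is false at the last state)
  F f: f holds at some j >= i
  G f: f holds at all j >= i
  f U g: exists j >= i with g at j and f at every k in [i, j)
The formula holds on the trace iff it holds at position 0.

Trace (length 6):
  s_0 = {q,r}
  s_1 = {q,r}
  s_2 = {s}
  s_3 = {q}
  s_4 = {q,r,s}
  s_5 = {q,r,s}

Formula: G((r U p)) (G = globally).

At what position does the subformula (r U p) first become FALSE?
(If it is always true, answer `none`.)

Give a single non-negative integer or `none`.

Answer: 0

Derivation:
s_0={q,r}: (r U p)=False r=True p=False
s_1={q,r}: (r U p)=False r=True p=False
s_2={s}: (r U p)=False r=False p=False
s_3={q}: (r U p)=False r=False p=False
s_4={q,r,s}: (r U p)=False r=True p=False
s_5={q,r,s}: (r U p)=False r=True p=False
G((r U p)) holds globally = False
First violation at position 0.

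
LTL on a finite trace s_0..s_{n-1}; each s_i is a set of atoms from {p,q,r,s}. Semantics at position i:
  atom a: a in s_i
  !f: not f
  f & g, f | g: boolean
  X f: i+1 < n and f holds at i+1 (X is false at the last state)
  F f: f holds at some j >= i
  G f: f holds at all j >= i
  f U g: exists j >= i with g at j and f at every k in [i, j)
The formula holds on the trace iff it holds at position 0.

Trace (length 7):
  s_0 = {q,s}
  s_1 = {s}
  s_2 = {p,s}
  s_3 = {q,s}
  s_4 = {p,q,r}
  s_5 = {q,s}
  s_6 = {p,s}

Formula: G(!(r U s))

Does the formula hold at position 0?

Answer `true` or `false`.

Answer: false

Derivation:
s_0={q,s}: G(!(r U s))=False !(r U s)=False (r U s)=True r=False s=True
s_1={s}: G(!(r U s))=False !(r U s)=False (r U s)=True r=False s=True
s_2={p,s}: G(!(r U s))=False !(r U s)=False (r U s)=True r=False s=True
s_3={q,s}: G(!(r U s))=False !(r U s)=False (r U s)=True r=False s=True
s_4={p,q,r}: G(!(r U s))=False !(r U s)=False (r U s)=True r=True s=False
s_5={q,s}: G(!(r U s))=False !(r U s)=False (r U s)=True r=False s=True
s_6={p,s}: G(!(r U s))=False !(r U s)=False (r U s)=True r=False s=True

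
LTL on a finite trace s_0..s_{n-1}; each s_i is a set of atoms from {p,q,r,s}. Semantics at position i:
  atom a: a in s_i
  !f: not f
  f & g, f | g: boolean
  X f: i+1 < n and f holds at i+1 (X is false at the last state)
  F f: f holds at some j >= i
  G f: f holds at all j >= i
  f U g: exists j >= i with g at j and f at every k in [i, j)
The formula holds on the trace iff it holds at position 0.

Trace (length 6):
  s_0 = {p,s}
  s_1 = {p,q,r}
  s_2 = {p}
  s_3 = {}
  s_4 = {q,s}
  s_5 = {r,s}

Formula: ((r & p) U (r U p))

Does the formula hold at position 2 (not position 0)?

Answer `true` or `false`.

s_0={p,s}: ((r & p) U (r U p))=True (r & p)=False r=False p=True (r U p)=True
s_1={p,q,r}: ((r & p) U (r U p))=True (r & p)=True r=True p=True (r U p)=True
s_2={p}: ((r & p) U (r U p))=True (r & p)=False r=False p=True (r U p)=True
s_3={}: ((r & p) U (r U p))=False (r & p)=False r=False p=False (r U p)=False
s_4={q,s}: ((r & p) U (r U p))=False (r & p)=False r=False p=False (r U p)=False
s_5={r,s}: ((r & p) U (r U p))=False (r & p)=False r=True p=False (r U p)=False
Evaluating at position 2: result = True

Answer: true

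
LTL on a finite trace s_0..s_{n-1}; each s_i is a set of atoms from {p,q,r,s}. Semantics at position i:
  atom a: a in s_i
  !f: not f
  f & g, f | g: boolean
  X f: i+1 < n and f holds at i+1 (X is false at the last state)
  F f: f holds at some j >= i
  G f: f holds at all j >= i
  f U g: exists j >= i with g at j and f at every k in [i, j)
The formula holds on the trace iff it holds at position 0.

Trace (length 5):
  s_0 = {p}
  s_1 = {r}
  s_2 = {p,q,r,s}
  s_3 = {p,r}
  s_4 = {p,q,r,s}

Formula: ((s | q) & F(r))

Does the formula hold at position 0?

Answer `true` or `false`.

s_0={p}: ((s | q) & F(r))=False (s | q)=False s=False q=False F(r)=True r=False
s_1={r}: ((s | q) & F(r))=False (s | q)=False s=False q=False F(r)=True r=True
s_2={p,q,r,s}: ((s | q) & F(r))=True (s | q)=True s=True q=True F(r)=True r=True
s_3={p,r}: ((s | q) & F(r))=False (s | q)=False s=False q=False F(r)=True r=True
s_4={p,q,r,s}: ((s | q) & F(r))=True (s | q)=True s=True q=True F(r)=True r=True

Answer: false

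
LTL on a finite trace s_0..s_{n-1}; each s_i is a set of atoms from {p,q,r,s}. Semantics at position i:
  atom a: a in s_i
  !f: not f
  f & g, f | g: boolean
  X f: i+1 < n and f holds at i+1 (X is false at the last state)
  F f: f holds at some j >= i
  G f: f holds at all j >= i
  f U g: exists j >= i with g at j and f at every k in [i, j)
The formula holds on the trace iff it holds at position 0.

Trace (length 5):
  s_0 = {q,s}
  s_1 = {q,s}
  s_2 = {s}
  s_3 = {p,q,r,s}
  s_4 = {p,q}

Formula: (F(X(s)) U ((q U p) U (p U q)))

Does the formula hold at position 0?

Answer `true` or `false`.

s_0={q,s}: (F(X(s)) U ((q U p) U (p U q)))=True F(X(s))=True X(s)=True s=True ((q U p) U (p U q))=True (q U p)=False q=True p=False (p U q)=True
s_1={q,s}: (F(X(s)) U ((q U p) U (p U q)))=True F(X(s))=True X(s)=True s=True ((q U p) U (p U q))=True (q U p)=False q=True p=False (p U q)=True
s_2={s}: (F(X(s)) U ((q U p) U (p U q)))=True F(X(s))=True X(s)=True s=True ((q U p) U (p U q))=False (q U p)=False q=False p=False (p U q)=False
s_3={p,q,r,s}: (F(X(s)) U ((q U p) U (p U q)))=True F(X(s))=False X(s)=False s=True ((q U p) U (p U q))=True (q U p)=True q=True p=True (p U q)=True
s_4={p,q}: (F(X(s)) U ((q U p) U (p U q)))=True F(X(s))=False X(s)=False s=False ((q U p) U (p U q))=True (q U p)=True q=True p=True (p U q)=True

Answer: true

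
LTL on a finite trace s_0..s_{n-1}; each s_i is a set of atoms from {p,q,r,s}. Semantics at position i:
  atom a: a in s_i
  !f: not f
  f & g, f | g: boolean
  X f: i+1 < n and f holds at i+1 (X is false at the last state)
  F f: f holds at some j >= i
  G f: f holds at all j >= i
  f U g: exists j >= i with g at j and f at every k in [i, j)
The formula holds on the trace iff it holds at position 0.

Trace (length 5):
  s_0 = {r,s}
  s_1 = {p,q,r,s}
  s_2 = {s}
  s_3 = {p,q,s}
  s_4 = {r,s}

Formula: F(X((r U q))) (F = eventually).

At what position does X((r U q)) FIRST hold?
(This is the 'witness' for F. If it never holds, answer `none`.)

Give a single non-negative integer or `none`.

Answer: 0

Derivation:
s_0={r,s}: X((r U q))=True (r U q)=True r=True q=False
s_1={p,q,r,s}: X((r U q))=False (r U q)=True r=True q=True
s_2={s}: X((r U q))=True (r U q)=False r=False q=False
s_3={p,q,s}: X((r U q))=False (r U q)=True r=False q=True
s_4={r,s}: X((r U q))=False (r U q)=False r=True q=False
F(X((r U q))) holds; first witness at position 0.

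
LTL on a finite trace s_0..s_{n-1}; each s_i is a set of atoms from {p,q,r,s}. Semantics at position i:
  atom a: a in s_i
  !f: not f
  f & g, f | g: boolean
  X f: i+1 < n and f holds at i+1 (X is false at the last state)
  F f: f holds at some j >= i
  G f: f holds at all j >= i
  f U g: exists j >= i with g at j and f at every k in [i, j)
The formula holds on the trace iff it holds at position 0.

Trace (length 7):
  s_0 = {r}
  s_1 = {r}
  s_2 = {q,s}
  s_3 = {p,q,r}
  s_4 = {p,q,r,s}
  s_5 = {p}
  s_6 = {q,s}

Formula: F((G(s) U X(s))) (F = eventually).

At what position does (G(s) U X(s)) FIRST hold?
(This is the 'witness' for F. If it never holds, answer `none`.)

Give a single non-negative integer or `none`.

s_0={r}: (G(s) U X(s))=False G(s)=False s=False X(s)=False
s_1={r}: (G(s) U X(s))=True G(s)=False s=False X(s)=True
s_2={q,s}: (G(s) U X(s))=False G(s)=False s=True X(s)=False
s_3={p,q,r}: (G(s) U X(s))=True G(s)=False s=False X(s)=True
s_4={p,q,r,s}: (G(s) U X(s))=False G(s)=False s=True X(s)=False
s_5={p}: (G(s) U X(s))=True G(s)=False s=False X(s)=True
s_6={q,s}: (G(s) U X(s))=False G(s)=True s=True X(s)=False
F((G(s) U X(s))) holds; first witness at position 1.

Answer: 1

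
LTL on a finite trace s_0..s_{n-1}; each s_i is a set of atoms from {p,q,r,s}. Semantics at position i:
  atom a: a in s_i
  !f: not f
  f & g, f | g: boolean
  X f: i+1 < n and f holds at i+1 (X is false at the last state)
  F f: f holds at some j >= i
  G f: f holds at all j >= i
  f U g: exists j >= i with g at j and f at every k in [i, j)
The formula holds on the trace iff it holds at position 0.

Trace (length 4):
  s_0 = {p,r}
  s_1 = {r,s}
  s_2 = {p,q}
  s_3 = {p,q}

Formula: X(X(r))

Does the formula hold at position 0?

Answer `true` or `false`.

Answer: false

Derivation:
s_0={p,r}: X(X(r))=False X(r)=True r=True
s_1={r,s}: X(X(r))=False X(r)=False r=True
s_2={p,q}: X(X(r))=False X(r)=False r=False
s_3={p,q}: X(X(r))=False X(r)=False r=False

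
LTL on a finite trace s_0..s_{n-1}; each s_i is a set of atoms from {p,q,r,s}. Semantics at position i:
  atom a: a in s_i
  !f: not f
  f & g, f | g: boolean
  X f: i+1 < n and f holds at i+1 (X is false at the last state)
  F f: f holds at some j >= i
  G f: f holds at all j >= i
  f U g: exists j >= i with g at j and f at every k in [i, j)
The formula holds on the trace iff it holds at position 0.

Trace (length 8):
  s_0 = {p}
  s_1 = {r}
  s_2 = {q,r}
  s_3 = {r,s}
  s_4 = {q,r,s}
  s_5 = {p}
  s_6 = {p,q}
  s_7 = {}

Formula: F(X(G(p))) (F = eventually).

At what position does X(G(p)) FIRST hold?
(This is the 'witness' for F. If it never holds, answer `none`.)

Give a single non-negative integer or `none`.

s_0={p}: X(G(p))=False G(p)=False p=True
s_1={r}: X(G(p))=False G(p)=False p=False
s_2={q,r}: X(G(p))=False G(p)=False p=False
s_3={r,s}: X(G(p))=False G(p)=False p=False
s_4={q,r,s}: X(G(p))=False G(p)=False p=False
s_5={p}: X(G(p))=False G(p)=False p=True
s_6={p,q}: X(G(p))=False G(p)=False p=True
s_7={}: X(G(p))=False G(p)=False p=False
F(X(G(p))) does not hold (no witness exists).

Answer: none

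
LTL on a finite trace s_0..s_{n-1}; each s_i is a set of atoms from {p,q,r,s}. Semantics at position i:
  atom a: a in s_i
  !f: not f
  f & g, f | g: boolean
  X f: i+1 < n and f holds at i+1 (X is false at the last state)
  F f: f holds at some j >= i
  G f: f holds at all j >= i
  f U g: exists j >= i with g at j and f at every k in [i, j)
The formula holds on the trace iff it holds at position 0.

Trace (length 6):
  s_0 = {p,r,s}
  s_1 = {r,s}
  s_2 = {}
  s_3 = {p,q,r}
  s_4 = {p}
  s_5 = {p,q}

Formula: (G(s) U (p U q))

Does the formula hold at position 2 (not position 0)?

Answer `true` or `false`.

Answer: false

Derivation:
s_0={p,r,s}: (G(s) U (p U q))=False G(s)=False s=True (p U q)=False p=True q=False
s_1={r,s}: (G(s) U (p U q))=False G(s)=False s=True (p U q)=False p=False q=False
s_2={}: (G(s) U (p U q))=False G(s)=False s=False (p U q)=False p=False q=False
s_3={p,q,r}: (G(s) U (p U q))=True G(s)=False s=False (p U q)=True p=True q=True
s_4={p}: (G(s) U (p U q))=True G(s)=False s=False (p U q)=True p=True q=False
s_5={p,q}: (G(s) U (p U q))=True G(s)=False s=False (p U q)=True p=True q=True
Evaluating at position 2: result = False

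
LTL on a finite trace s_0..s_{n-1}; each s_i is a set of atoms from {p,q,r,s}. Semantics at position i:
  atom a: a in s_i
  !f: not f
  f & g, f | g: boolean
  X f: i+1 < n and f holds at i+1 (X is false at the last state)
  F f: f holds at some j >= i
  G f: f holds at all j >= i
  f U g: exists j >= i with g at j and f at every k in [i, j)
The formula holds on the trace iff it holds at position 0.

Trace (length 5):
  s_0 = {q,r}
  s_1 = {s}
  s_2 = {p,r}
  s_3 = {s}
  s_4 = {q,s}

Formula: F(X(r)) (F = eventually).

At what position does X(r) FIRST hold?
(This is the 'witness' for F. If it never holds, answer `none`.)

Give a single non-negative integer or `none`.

Answer: 1

Derivation:
s_0={q,r}: X(r)=False r=True
s_1={s}: X(r)=True r=False
s_2={p,r}: X(r)=False r=True
s_3={s}: X(r)=False r=False
s_4={q,s}: X(r)=False r=False
F(X(r)) holds; first witness at position 1.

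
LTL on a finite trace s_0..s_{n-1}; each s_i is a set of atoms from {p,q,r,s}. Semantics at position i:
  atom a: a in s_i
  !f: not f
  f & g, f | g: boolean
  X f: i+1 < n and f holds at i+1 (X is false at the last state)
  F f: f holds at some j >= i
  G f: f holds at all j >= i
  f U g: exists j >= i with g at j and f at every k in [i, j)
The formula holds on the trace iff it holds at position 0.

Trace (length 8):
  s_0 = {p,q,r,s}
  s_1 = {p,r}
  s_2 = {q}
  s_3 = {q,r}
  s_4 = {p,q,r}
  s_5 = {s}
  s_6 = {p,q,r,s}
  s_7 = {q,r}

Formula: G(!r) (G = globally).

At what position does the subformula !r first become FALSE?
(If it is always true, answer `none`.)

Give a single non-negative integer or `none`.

s_0={p,q,r,s}: !r=False r=True
s_1={p,r}: !r=False r=True
s_2={q}: !r=True r=False
s_3={q,r}: !r=False r=True
s_4={p,q,r}: !r=False r=True
s_5={s}: !r=True r=False
s_6={p,q,r,s}: !r=False r=True
s_7={q,r}: !r=False r=True
G(!r) holds globally = False
First violation at position 0.

Answer: 0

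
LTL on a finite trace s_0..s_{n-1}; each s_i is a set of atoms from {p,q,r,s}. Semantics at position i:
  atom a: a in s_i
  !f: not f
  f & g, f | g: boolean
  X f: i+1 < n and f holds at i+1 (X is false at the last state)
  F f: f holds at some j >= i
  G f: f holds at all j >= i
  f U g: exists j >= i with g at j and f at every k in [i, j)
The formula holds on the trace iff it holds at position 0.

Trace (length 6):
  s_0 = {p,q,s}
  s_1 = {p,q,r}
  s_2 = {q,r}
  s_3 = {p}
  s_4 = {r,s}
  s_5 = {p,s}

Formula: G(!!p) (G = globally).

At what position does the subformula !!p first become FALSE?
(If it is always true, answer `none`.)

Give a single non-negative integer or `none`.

s_0={p,q,s}: !!p=True !p=False p=True
s_1={p,q,r}: !!p=True !p=False p=True
s_2={q,r}: !!p=False !p=True p=False
s_3={p}: !!p=True !p=False p=True
s_4={r,s}: !!p=False !p=True p=False
s_5={p,s}: !!p=True !p=False p=True
G(!!p) holds globally = False
First violation at position 2.

Answer: 2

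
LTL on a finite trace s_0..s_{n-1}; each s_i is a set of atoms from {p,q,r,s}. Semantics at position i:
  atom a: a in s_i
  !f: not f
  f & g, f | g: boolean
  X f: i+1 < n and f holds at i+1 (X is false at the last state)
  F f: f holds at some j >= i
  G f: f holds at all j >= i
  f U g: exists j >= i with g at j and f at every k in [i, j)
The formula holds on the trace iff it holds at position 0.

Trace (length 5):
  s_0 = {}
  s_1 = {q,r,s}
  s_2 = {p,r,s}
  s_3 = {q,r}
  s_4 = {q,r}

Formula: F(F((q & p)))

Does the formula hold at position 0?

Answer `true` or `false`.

s_0={}: F(F((q & p)))=False F((q & p))=False (q & p)=False q=False p=False
s_1={q,r,s}: F(F((q & p)))=False F((q & p))=False (q & p)=False q=True p=False
s_2={p,r,s}: F(F((q & p)))=False F((q & p))=False (q & p)=False q=False p=True
s_3={q,r}: F(F((q & p)))=False F((q & p))=False (q & p)=False q=True p=False
s_4={q,r}: F(F((q & p)))=False F((q & p))=False (q & p)=False q=True p=False

Answer: false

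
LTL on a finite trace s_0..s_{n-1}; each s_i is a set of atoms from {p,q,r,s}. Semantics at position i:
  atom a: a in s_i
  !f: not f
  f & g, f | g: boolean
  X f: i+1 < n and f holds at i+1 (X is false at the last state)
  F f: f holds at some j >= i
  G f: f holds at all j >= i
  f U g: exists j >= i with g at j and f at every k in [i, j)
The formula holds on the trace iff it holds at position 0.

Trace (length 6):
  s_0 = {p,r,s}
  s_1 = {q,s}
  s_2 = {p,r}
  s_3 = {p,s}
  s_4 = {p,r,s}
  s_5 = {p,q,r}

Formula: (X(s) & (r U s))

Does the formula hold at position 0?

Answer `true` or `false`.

Answer: true

Derivation:
s_0={p,r,s}: (X(s) & (r U s))=True X(s)=True s=True (r U s)=True r=True
s_1={q,s}: (X(s) & (r U s))=False X(s)=False s=True (r U s)=True r=False
s_2={p,r}: (X(s) & (r U s))=True X(s)=True s=False (r U s)=True r=True
s_3={p,s}: (X(s) & (r U s))=True X(s)=True s=True (r U s)=True r=False
s_4={p,r,s}: (X(s) & (r U s))=False X(s)=False s=True (r U s)=True r=True
s_5={p,q,r}: (X(s) & (r U s))=False X(s)=False s=False (r U s)=False r=True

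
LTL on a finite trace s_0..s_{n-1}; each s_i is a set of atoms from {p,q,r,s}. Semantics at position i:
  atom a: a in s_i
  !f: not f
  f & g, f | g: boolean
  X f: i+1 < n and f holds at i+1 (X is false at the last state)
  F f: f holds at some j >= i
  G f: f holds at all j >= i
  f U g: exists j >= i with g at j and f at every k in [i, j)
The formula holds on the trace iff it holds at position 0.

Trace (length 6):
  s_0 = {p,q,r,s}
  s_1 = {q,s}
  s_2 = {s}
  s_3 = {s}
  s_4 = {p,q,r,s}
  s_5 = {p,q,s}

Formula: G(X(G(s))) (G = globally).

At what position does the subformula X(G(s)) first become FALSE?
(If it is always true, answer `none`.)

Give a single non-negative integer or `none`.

s_0={p,q,r,s}: X(G(s))=True G(s)=True s=True
s_1={q,s}: X(G(s))=True G(s)=True s=True
s_2={s}: X(G(s))=True G(s)=True s=True
s_3={s}: X(G(s))=True G(s)=True s=True
s_4={p,q,r,s}: X(G(s))=True G(s)=True s=True
s_5={p,q,s}: X(G(s))=False G(s)=True s=True
G(X(G(s))) holds globally = False
First violation at position 5.

Answer: 5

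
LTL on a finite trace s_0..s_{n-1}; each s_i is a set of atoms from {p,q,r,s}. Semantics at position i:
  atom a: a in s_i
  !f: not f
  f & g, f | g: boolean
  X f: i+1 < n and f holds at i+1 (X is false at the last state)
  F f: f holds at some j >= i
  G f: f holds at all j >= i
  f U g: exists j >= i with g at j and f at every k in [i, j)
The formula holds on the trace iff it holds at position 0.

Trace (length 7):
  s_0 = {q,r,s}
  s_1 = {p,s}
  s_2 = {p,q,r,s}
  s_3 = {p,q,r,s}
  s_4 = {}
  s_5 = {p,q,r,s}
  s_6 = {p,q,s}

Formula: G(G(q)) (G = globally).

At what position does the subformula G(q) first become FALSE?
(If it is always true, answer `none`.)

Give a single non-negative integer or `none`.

s_0={q,r,s}: G(q)=False q=True
s_1={p,s}: G(q)=False q=False
s_2={p,q,r,s}: G(q)=False q=True
s_3={p,q,r,s}: G(q)=False q=True
s_4={}: G(q)=False q=False
s_5={p,q,r,s}: G(q)=True q=True
s_6={p,q,s}: G(q)=True q=True
G(G(q)) holds globally = False
First violation at position 0.

Answer: 0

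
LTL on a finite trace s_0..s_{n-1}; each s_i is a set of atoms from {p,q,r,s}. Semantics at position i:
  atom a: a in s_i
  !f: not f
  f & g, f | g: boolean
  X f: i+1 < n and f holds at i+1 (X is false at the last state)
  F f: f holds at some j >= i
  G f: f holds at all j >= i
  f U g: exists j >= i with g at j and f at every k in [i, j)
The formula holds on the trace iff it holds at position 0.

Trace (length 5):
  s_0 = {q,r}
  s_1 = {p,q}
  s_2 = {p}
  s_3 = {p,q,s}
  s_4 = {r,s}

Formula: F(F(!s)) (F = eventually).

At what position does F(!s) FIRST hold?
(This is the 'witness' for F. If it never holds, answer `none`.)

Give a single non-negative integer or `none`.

Answer: 0

Derivation:
s_0={q,r}: F(!s)=True !s=True s=False
s_1={p,q}: F(!s)=True !s=True s=False
s_2={p}: F(!s)=True !s=True s=False
s_3={p,q,s}: F(!s)=False !s=False s=True
s_4={r,s}: F(!s)=False !s=False s=True
F(F(!s)) holds; first witness at position 0.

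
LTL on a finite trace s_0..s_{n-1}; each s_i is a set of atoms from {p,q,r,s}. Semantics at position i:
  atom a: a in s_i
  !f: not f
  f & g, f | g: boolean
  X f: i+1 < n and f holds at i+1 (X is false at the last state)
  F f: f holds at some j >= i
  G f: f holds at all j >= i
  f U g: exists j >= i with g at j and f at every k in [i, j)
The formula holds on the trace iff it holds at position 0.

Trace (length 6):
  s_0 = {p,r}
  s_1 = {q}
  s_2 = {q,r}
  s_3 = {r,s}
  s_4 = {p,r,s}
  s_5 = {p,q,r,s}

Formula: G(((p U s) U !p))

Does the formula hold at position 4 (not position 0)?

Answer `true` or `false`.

Answer: false

Derivation:
s_0={p,r}: G(((p U s) U !p))=False ((p U s) U !p)=False (p U s)=False p=True s=False !p=False
s_1={q}: G(((p U s) U !p))=False ((p U s) U !p)=True (p U s)=False p=False s=False !p=True
s_2={q,r}: G(((p U s) U !p))=False ((p U s) U !p)=True (p U s)=False p=False s=False !p=True
s_3={r,s}: G(((p U s) U !p))=False ((p U s) U !p)=True (p U s)=True p=False s=True !p=True
s_4={p,r,s}: G(((p U s) U !p))=False ((p U s) U !p)=False (p U s)=True p=True s=True !p=False
s_5={p,q,r,s}: G(((p U s) U !p))=False ((p U s) U !p)=False (p U s)=True p=True s=True !p=False
Evaluating at position 4: result = False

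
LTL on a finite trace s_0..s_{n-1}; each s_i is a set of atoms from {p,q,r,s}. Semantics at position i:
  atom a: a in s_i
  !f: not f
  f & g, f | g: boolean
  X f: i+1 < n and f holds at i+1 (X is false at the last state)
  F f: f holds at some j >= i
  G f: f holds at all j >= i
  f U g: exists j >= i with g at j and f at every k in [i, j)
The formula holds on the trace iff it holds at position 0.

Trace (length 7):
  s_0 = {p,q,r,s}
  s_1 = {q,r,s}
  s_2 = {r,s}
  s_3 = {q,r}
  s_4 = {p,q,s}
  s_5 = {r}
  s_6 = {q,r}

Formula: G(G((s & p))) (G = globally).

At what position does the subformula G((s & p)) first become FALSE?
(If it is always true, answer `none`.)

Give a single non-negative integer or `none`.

Answer: 0

Derivation:
s_0={p,q,r,s}: G((s & p))=False (s & p)=True s=True p=True
s_1={q,r,s}: G((s & p))=False (s & p)=False s=True p=False
s_2={r,s}: G((s & p))=False (s & p)=False s=True p=False
s_3={q,r}: G((s & p))=False (s & p)=False s=False p=False
s_4={p,q,s}: G((s & p))=False (s & p)=True s=True p=True
s_5={r}: G((s & p))=False (s & p)=False s=False p=False
s_6={q,r}: G((s & p))=False (s & p)=False s=False p=False
G(G((s & p))) holds globally = False
First violation at position 0.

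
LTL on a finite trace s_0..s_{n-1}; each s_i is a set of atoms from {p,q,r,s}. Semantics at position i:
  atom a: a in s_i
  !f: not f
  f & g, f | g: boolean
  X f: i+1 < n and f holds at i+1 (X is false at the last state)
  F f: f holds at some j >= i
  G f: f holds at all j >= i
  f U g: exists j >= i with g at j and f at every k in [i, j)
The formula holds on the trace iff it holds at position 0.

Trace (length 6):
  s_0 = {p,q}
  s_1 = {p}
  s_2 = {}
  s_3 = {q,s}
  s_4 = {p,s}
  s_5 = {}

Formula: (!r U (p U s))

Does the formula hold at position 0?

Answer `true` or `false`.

Answer: true

Derivation:
s_0={p,q}: (!r U (p U s))=True !r=True r=False (p U s)=False p=True s=False
s_1={p}: (!r U (p U s))=True !r=True r=False (p U s)=False p=True s=False
s_2={}: (!r U (p U s))=True !r=True r=False (p U s)=False p=False s=False
s_3={q,s}: (!r U (p U s))=True !r=True r=False (p U s)=True p=False s=True
s_4={p,s}: (!r U (p U s))=True !r=True r=False (p U s)=True p=True s=True
s_5={}: (!r U (p U s))=False !r=True r=False (p U s)=False p=False s=False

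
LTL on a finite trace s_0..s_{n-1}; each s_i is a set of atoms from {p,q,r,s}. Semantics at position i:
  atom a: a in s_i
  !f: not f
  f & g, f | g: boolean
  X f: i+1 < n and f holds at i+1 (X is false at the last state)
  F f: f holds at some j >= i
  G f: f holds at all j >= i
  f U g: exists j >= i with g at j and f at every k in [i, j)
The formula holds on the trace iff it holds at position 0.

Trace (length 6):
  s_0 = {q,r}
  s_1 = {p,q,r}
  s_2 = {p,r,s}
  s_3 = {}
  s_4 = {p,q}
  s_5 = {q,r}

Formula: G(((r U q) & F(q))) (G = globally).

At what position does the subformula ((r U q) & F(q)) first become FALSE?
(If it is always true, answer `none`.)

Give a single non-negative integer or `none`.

Answer: 2

Derivation:
s_0={q,r}: ((r U q) & F(q))=True (r U q)=True r=True q=True F(q)=True
s_1={p,q,r}: ((r U q) & F(q))=True (r U q)=True r=True q=True F(q)=True
s_2={p,r,s}: ((r U q) & F(q))=False (r U q)=False r=True q=False F(q)=True
s_3={}: ((r U q) & F(q))=False (r U q)=False r=False q=False F(q)=True
s_4={p,q}: ((r U q) & F(q))=True (r U q)=True r=False q=True F(q)=True
s_5={q,r}: ((r U q) & F(q))=True (r U q)=True r=True q=True F(q)=True
G(((r U q) & F(q))) holds globally = False
First violation at position 2.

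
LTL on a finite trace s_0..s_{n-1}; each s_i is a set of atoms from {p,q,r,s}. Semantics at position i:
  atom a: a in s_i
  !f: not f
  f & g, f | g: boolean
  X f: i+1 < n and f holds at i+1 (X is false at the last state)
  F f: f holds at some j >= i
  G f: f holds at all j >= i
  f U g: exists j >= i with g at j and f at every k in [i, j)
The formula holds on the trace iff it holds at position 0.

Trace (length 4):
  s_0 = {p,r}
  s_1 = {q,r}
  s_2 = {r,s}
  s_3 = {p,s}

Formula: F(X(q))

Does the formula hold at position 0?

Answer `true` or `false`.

Answer: true

Derivation:
s_0={p,r}: F(X(q))=True X(q)=True q=False
s_1={q,r}: F(X(q))=False X(q)=False q=True
s_2={r,s}: F(X(q))=False X(q)=False q=False
s_3={p,s}: F(X(q))=False X(q)=False q=False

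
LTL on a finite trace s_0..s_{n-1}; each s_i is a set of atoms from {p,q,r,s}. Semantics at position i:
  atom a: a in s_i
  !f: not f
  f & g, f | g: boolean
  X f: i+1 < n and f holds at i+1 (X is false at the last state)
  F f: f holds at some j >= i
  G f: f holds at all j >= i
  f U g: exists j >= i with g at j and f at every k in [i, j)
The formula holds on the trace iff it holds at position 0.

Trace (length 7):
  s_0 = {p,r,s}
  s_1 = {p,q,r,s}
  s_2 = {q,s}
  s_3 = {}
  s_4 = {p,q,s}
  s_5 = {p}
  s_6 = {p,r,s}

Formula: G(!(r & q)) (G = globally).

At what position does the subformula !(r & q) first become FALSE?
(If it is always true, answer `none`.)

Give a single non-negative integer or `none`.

Answer: 1

Derivation:
s_0={p,r,s}: !(r & q)=True (r & q)=False r=True q=False
s_1={p,q,r,s}: !(r & q)=False (r & q)=True r=True q=True
s_2={q,s}: !(r & q)=True (r & q)=False r=False q=True
s_3={}: !(r & q)=True (r & q)=False r=False q=False
s_4={p,q,s}: !(r & q)=True (r & q)=False r=False q=True
s_5={p}: !(r & q)=True (r & q)=False r=False q=False
s_6={p,r,s}: !(r & q)=True (r & q)=False r=True q=False
G(!(r & q)) holds globally = False
First violation at position 1.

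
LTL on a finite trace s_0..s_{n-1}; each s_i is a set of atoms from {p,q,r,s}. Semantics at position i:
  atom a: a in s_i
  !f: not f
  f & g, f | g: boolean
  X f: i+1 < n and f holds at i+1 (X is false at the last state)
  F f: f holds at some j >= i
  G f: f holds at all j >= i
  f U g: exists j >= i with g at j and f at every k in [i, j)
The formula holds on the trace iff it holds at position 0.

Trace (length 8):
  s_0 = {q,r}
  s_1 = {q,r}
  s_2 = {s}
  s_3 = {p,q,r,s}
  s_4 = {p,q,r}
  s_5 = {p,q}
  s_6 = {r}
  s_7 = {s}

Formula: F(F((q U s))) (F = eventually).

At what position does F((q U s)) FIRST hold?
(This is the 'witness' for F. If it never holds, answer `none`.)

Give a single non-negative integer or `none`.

Answer: 0

Derivation:
s_0={q,r}: F((q U s))=True (q U s)=True q=True s=False
s_1={q,r}: F((q U s))=True (q U s)=True q=True s=False
s_2={s}: F((q U s))=True (q U s)=True q=False s=True
s_3={p,q,r,s}: F((q U s))=True (q U s)=True q=True s=True
s_4={p,q,r}: F((q U s))=True (q U s)=False q=True s=False
s_5={p,q}: F((q U s))=True (q U s)=False q=True s=False
s_6={r}: F((q U s))=True (q U s)=False q=False s=False
s_7={s}: F((q U s))=True (q U s)=True q=False s=True
F(F((q U s))) holds; first witness at position 0.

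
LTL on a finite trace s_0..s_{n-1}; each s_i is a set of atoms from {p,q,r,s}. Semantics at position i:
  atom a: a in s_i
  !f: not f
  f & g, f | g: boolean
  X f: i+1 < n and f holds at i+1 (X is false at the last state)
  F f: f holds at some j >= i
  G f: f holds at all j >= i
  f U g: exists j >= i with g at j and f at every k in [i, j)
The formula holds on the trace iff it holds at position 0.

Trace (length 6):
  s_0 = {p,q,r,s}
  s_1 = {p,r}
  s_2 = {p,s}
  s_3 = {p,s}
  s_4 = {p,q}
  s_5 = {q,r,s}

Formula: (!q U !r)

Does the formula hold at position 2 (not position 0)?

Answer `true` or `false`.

Answer: true

Derivation:
s_0={p,q,r,s}: (!q U !r)=False !q=False q=True !r=False r=True
s_1={p,r}: (!q U !r)=True !q=True q=False !r=False r=True
s_2={p,s}: (!q U !r)=True !q=True q=False !r=True r=False
s_3={p,s}: (!q U !r)=True !q=True q=False !r=True r=False
s_4={p,q}: (!q U !r)=True !q=False q=True !r=True r=False
s_5={q,r,s}: (!q U !r)=False !q=False q=True !r=False r=True
Evaluating at position 2: result = True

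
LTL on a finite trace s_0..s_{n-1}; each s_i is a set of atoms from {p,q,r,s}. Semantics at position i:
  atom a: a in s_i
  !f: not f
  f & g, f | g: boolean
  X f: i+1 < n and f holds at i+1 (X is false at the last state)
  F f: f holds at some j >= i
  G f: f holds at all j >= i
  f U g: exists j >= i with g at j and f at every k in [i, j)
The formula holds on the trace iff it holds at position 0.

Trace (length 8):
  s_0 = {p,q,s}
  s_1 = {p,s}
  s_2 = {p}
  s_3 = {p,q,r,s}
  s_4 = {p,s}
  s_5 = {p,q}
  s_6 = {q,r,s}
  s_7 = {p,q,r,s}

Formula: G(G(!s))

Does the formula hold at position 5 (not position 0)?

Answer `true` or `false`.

s_0={p,q,s}: G(G(!s))=False G(!s)=False !s=False s=True
s_1={p,s}: G(G(!s))=False G(!s)=False !s=False s=True
s_2={p}: G(G(!s))=False G(!s)=False !s=True s=False
s_3={p,q,r,s}: G(G(!s))=False G(!s)=False !s=False s=True
s_4={p,s}: G(G(!s))=False G(!s)=False !s=False s=True
s_5={p,q}: G(G(!s))=False G(!s)=False !s=True s=False
s_6={q,r,s}: G(G(!s))=False G(!s)=False !s=False s=True
s_7={p,q,r,s}: G(G(!s))=False G(!s)=False !s=False s=True
Evaluating at position 5: result = False

Answer: false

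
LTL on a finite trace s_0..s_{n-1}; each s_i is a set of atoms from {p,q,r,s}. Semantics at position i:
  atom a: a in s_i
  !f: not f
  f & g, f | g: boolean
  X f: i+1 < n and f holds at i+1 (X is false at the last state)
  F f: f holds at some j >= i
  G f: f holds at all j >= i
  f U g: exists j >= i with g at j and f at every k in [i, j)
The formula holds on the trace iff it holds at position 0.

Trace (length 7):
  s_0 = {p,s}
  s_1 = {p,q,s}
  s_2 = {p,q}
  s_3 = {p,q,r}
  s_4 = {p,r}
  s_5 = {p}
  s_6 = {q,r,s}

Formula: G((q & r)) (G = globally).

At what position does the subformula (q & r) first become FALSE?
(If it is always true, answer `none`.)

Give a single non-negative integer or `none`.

Answer: 0

Derivation:
s_0={p,s}: (q & r)=False q=False r=False
s_1={p,q,s}: (q & r)=False q=True r=False
s_2={p,q}: (q & r)=False q=True r=False
s_3={p,q,r}: (q & r)=True q=True r=True
s_4={p,r}: (q & r)=False q=False r=True
s_5={p}: (q & r)=False q=False r=False
s_6={q,r,s}: (q & r)=True q=True r=True
G((q & r)) holds globally = False
First violation at position 0.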